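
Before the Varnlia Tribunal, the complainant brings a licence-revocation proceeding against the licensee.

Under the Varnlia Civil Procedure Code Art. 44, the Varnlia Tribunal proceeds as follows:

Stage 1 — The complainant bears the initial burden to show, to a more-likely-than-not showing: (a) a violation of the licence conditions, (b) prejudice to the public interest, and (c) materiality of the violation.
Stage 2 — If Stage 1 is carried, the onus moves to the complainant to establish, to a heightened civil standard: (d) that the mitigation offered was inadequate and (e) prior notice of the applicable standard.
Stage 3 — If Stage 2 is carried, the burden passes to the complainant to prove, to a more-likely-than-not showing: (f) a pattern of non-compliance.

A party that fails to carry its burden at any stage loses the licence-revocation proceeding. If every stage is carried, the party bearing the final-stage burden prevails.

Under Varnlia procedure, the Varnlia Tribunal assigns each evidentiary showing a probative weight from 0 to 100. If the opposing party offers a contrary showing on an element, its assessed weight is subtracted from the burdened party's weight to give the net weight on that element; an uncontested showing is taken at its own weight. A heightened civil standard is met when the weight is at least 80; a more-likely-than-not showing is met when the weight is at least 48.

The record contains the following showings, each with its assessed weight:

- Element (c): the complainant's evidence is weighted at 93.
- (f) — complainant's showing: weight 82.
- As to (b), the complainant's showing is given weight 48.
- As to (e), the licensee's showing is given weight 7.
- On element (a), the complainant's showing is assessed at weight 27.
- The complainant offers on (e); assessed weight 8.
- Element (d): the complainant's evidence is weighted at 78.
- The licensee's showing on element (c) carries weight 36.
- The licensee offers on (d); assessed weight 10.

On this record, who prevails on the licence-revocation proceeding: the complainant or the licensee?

Stage 1 — burden on complainant; standard: a more-likely-than-not showing (weight is at least 48).
    (a): 27 < 48 [not met]
    (b): 48 ≥ 48 [met]
    (c): 93 − 36 = 57 ≥ 48 [met]
  Not every element is met, so the complainant fails to carry Stage 1.
The analysis ends at Stage 1; the licensee prevails.

licensee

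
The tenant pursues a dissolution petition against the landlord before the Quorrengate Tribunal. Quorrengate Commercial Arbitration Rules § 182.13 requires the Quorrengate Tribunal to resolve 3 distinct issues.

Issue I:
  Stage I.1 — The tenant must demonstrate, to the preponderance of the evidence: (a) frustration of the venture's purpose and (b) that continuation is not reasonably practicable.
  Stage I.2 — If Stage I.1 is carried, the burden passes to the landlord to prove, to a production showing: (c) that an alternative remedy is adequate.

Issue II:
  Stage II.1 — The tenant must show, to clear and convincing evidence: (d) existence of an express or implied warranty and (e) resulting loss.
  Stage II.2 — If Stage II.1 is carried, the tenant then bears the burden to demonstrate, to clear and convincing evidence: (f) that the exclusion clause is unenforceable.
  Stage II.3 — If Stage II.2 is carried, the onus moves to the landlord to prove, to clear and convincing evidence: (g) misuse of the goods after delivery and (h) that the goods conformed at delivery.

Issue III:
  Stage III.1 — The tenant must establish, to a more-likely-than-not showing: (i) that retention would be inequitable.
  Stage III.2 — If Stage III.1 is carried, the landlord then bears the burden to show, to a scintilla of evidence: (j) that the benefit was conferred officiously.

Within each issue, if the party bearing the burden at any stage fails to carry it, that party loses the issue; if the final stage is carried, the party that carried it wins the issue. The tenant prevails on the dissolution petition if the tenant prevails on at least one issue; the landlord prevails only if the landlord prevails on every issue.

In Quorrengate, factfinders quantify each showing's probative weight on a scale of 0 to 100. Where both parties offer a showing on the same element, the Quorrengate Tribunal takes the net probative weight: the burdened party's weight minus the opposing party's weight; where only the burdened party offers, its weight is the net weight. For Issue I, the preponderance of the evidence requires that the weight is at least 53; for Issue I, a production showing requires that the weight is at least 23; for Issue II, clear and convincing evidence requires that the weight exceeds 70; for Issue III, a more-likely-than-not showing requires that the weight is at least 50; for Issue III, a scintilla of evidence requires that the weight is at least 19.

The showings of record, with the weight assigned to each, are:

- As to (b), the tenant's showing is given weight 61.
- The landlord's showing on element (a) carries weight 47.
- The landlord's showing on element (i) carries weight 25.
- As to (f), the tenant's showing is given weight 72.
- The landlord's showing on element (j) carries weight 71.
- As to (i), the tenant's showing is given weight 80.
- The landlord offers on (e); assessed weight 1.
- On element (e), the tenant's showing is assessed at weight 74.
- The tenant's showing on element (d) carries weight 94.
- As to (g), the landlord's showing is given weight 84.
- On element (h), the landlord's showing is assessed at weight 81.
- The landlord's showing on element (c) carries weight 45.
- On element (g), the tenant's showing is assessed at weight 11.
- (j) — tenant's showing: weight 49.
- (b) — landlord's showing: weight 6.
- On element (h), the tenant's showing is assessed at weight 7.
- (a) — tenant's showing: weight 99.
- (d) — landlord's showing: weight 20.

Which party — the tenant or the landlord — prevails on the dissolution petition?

landlord

— Issue I —
Stage I.1 — burden on tenant; standard: the preponderance of the evidence (weight is at least 53).
    (a): 99 − 47 = 52 < 53 [not met]
    (b): 61 − 6 = 55 ≥ 53 [met]
  The tenant does not carry Stage I.1.
So the landlord prevails on this issue.
— Issue II —
At Stage II.1 the tenant must meet clear and convincing evidence (weight exceeds 70): on (d) the weight is 94 less the opposing 20 gives net 74, > 70, so (d) meets the standard; on (e) the weight is 74 less the opposing 1 gives net 73, which does exceed 70, so (e) meets the standard.
  Stage II.1 is satisfied; the tenant continues to bear the burden.
At Stage II.2 the tenant must meet clear and convincing evidence (weight exceeds 70): on (f) the weight is 72, which does exceed 70, so (f) meets the standard.
  Stage II.2 is satisfied; the onus moves to the landlord.
At Stage II.3 the landlord must meet clear and convincing evidence (weight exceeds 70): on (g) the weight is 84 less the opposing 11 gives net 73, which does exceed 70, so (g) meets the standard; on (h) the weight is 81 less the opposing 7 gives net 74, > 70, so (h) meets the standard.
  The landlord carries the last stage.
Every stage carried; the landlord prevails on this issue.
— Issue III —
At Stage III.1 the tenant must meet a more-likely-than-not showing (weight is at least 50): on (i) the weight is 80 less the opposing 25 gives net 55, which does reach 50, so (i) meets the standard.
  Stage III.1 is satisfied; the onus moves to the landlord.
At Stage III.2 the landlord must meet a scintilla of evidence (weight is at least 19): on (j) the weight is 71 less the opposing 49 gives net 22, ≥ 19, so (j) meets the standard.
  The landlord carries the last stage.
All stages carried — the landlord prevails on this issue.
Per-issue: Issue I → landlord; Issue II → landlord; Issue III → landlord. The tenant must prevail on at least one issue; overall, the landlord prevails.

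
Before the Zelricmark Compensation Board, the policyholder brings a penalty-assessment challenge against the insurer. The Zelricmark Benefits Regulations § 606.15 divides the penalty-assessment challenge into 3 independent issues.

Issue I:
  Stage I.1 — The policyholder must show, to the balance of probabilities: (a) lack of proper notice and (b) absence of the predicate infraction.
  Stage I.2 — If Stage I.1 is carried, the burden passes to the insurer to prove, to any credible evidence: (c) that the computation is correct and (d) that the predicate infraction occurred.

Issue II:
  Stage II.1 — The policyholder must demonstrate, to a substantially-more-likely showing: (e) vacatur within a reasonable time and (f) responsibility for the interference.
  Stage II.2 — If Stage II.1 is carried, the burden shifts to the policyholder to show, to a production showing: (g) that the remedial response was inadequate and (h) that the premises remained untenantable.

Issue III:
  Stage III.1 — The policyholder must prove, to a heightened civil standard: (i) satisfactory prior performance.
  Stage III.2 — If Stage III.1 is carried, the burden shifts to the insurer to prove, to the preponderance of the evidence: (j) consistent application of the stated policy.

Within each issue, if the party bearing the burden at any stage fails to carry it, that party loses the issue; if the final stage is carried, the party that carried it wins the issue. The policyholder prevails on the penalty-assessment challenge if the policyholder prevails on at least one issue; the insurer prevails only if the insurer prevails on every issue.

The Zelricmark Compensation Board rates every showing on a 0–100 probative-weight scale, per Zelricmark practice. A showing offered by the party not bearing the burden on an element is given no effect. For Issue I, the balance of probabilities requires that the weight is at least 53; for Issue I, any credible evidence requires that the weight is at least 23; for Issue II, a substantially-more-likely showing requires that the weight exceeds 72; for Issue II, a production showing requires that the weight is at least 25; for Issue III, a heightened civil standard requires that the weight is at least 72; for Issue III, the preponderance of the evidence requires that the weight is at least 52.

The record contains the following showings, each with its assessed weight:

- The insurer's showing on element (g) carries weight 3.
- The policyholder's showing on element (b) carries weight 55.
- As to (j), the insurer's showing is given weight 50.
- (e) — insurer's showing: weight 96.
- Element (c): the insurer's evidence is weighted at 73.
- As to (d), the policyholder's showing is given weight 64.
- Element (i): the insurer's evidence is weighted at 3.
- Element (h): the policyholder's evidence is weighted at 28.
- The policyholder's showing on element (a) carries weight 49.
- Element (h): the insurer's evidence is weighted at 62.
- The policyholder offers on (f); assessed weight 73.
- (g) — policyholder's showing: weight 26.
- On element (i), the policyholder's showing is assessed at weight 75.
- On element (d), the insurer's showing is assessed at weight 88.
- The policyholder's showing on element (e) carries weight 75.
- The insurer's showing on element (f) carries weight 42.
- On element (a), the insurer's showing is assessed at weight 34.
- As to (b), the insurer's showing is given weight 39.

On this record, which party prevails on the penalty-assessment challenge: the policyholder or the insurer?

policyholder

— Issue I —
At Stage I.1 the policyholder must meet the balance of probabilities (weight is at least 53): on (a) the weight is 49 (the insurer's 34 is given no effect), which does not reach 53, so (a) does not meet the standard; on (b) the weight is 55 (the insurer's 39 is given no effect), which does reach 53, so (b) meets the standard.
  Stage I.1 not carried; the policyholder fails its burden.
So the insurer prevails on this issue.
— Issue II —
At Stage II.1 the policyholder must meet a substantially-more-likely showing (weight exceeds 72): on (e) the weight is 75 (the insurer's 96 is given no effect), which does exceed 72, so (e) meets the standard; on (f) the weight is 73 (the insurer's 42 is given no effect), > 72, so (f) meets the standard.
  Stage II.1 is satisfied; the policyholder continues to bear the burden.
At Stage II.2 the policyholder must meet a production showing (weight is at least 25): on (g) the weight is 26 (the insurer's 3 is given no effect), which does reach 25, so (g) meets the standard; on (h) the weight is 28 (the insurer's 62 is given no effect), ≥ 25, so (h) meets the standard.
  The policyholder carries the last stage.
With every stage satisfied, the policyholder prevails on this issue.
— Issue III —
Stage III.1 (policyholder, a heightened civil standard, weight is at least 72): (i) 75 (insurer's 3 disregarded) ≥ 72 — meets.
  Stage III.1 is satisfied; the onus moves to the insurer.
Stage III.2 (insurer, the preponderance of the evidence, weight is at least 52): (j) 50 < 52 — fails.
  Stage III.2 not carried; the insurer fails its burden.
The analysis ends at Stage III.2; the policyholder prevails on this issue.
Per-issue: Issue I → insurer; Issue II → policyholder; Issue III → policyholder. The policyholder must prevail on at least one issue; overall, the policyholder prevails.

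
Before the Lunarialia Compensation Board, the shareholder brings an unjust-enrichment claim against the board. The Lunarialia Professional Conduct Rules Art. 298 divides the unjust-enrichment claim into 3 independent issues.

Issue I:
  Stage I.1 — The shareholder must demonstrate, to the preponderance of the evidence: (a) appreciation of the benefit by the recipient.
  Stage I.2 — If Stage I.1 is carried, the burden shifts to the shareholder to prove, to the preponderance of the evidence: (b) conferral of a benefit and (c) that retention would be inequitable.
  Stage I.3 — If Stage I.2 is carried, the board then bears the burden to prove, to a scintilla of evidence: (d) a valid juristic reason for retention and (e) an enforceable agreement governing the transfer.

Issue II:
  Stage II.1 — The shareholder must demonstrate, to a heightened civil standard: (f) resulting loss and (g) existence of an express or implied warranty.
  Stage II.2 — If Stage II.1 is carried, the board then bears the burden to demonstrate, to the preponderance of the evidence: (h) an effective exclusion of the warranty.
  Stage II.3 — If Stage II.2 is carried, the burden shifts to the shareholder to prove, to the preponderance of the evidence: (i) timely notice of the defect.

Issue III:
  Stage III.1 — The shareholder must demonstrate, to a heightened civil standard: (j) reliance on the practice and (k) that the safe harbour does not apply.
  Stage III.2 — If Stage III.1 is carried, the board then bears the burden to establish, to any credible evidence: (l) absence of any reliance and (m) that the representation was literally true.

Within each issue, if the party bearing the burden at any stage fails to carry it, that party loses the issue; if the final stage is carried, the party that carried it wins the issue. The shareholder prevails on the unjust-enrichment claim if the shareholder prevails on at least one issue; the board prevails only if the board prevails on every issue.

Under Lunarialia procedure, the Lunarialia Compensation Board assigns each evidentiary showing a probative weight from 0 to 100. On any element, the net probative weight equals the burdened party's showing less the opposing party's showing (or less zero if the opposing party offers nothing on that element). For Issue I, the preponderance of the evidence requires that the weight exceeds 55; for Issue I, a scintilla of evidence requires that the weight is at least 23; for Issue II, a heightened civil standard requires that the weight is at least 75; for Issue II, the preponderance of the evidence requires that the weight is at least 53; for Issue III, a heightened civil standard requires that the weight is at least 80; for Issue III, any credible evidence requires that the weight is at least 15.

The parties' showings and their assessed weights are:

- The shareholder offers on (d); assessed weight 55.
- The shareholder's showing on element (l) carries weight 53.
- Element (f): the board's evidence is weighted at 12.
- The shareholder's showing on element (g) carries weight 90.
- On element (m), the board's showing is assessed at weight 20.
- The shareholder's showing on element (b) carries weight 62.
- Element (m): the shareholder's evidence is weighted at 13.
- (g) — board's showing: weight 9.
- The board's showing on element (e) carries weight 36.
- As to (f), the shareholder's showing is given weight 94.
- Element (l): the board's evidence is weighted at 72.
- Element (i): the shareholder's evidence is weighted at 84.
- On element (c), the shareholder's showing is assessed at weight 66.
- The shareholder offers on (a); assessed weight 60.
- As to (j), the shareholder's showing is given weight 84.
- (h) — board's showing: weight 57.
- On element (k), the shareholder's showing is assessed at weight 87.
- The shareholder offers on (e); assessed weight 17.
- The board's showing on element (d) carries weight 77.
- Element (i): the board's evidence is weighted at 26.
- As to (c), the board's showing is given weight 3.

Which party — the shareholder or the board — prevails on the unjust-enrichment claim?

— Issue I —
Stage I.1 — burden on shareholder; standard: the preponderance of the evidence (weight exceeds 55).
    (a): 60 > 55 [met]
  All elements met. The shareholder retains the burden for Stage I.2.
Stage I.2 — burden on shareholder; standard: the preponderance of the evidence (weight exceeds 55).
    (b): 62 > 55 [met]
    (c): 66 − 3 = 63 > 55 [met]
  The shareholder carries Stage I.2; the board now bears the burden.
Stage I.3 — burden on board; standard: a scintilla of evidence (weight is at least 23).
    (d): 77 − 55 = 22 < 23 [not met]
    (e): 36 − 17 = 19 < 23 [not met]
  Not every element is met, so the board fails to carry Stage I.3.
The analysis ends at Stage I.3; the shareholder prevails on this issue.
— Issue II —
Stage II.1 (shareholder, a heightened civil standard, weight is at least 75): (f) net 94−12=82 ≥ 75 — meets; (g) net 90−9=81 ≥ 75 — meets.
  Stage II.1 carried; the burden shifts to the board.
Stage II.2 (board, the preponderance of the evidence, weight is at least 53): (h) 57 ≥ 53 — meets.
  All elements met. The burden passes to the shareholder.
Stage II.3 (shareholder, the preponderance of the evidence, weight is at least 53): (i) net 84−26=58 ≥ 53 — meets.
  All elements met at the final stage.
With every stage satisfied, the shareholder prevails on this issue.
— Issue III —
Stage III.1 (shareholder, a heightened civil standard, weight is at least 80): (j) 84 ≥ 80 — meets; (k) 87 ≥ 80 — meets.
  Stage III.1 is satisfied; the onus moves to the board.
Stage III.2 (board, any credible evidence, weight is at least 15): (l) net 72−53=19 ≥ 15 — meets; (m) net 20−13=7 < 15 — fails.
  The board does not carry Stage III.2.
The analysis ends at Stage III.2; the shareholder prevails on this issue.
Per-issue: Issue I → shareholder; Issue II → shareholder; Issue III → shareholder. The shareholder must prevail on at least one issue; overall, the shareholder prevails.

shareholder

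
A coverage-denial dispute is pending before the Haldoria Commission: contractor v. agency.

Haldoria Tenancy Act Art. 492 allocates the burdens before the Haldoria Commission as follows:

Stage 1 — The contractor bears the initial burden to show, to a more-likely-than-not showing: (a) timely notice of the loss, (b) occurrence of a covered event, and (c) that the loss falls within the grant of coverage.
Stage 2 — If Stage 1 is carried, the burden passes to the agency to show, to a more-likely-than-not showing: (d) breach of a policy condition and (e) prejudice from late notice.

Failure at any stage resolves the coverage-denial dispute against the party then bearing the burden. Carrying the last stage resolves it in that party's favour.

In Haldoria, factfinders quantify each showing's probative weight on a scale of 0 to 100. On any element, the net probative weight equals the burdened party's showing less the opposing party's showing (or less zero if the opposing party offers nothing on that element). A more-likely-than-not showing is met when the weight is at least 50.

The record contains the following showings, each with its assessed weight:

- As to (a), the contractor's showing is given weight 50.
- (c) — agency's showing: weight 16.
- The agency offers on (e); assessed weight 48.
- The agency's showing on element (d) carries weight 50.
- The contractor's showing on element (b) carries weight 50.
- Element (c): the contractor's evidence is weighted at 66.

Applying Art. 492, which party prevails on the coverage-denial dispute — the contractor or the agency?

At Stage 1 the contractor must meet a more-likely-than-not showing (weight is at least 50): on (a) the weight is 50, which does reach 50, so (a) meets the standard; on (b) the weight is 50, ≥ 50, so (b) meets the standard; on (c) the weight is 66 less the opposing 16 gives net 50, ≥ 50, so (c) meets the standard.
  The contractor carries Stage 1; the agency now bears the burden.
At Stage 2 the agency must meet a more-likely-than-not showing (weight is at least 50): on (d) the weight is 50, which does reach 50, so (d) meets the standard; on (e) the weight is 48, which does not reach 50, so (e) does not meet the standard.
  Not every element is met, so the agency fails to carry Stage 2.
The contractor prevails.

contractor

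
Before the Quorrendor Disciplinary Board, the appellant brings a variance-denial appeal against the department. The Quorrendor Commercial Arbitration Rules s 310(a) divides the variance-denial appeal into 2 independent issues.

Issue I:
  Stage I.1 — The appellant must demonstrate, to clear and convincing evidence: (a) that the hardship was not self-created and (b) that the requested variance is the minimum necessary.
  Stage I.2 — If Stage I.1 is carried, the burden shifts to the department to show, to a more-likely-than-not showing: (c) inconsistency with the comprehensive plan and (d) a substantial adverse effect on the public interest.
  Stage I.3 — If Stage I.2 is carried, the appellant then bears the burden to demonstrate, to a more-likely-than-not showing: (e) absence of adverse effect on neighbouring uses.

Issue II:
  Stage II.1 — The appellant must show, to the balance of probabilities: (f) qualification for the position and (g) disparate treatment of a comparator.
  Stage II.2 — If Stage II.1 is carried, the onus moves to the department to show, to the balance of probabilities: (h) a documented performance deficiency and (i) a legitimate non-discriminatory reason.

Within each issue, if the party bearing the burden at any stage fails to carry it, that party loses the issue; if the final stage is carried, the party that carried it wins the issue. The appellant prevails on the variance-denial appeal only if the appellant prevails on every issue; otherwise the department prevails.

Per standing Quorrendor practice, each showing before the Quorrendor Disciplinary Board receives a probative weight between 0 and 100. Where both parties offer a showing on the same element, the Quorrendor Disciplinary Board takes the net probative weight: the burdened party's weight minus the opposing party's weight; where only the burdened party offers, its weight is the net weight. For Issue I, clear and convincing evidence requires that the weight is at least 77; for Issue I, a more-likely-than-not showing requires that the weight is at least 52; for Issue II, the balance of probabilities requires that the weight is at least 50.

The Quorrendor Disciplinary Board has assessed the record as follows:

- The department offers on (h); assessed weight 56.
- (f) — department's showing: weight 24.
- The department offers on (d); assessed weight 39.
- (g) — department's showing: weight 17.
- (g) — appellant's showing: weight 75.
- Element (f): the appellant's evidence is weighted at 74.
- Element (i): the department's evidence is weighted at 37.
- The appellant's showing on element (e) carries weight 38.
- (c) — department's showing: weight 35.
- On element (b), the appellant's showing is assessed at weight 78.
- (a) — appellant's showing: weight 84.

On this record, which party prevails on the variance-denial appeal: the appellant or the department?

— Issue I —
At Stage I.1 the appellant must meet clear and convincing evidence (weight is at least 77): on (a) the weight is 84, which does reach 77, so (a) meets the standard; on (b) the weight is 78, ≥ 77, so (b) meets the standard.
  Stage I.1 is satisfied; the onus moves to the department.
At Stage I.2 the department must meet a more-likely-than-not showing (weight is at least 52): on (c) the weight is 35, < 52, so (c) does not meet the standard; on (d) the weight is 39, < 52, so (d) does not meet the standard.
  Not every element is met, so the department fails to carry Stage I.2.
The appellant prevails on this issue.
— Issue II —
Stage II.1 — burden on appellant; standard: the balance of probabilities (weight is at least 50).
    (f): 74 − 24 = 50 ≥ 50 [met]
    (g): 75 − 17 = 58 ≥ 50 [met]
  All elements met. The burden passes to the department.
Stage II.2 — burden on department; standard: the balance of probabilities (weight is at least 50).
    (h): 56 ≥ 50 [met]
    (i): 37 < 50 [not met]
  Stage II.2 not carried; the department fails its burden.
So the appellant prevails on this issue.
Per-issue: Issue I → appellant; Issue II → appellant. The appellant must prevail on every issue; overall, the appellant prevails.

appellant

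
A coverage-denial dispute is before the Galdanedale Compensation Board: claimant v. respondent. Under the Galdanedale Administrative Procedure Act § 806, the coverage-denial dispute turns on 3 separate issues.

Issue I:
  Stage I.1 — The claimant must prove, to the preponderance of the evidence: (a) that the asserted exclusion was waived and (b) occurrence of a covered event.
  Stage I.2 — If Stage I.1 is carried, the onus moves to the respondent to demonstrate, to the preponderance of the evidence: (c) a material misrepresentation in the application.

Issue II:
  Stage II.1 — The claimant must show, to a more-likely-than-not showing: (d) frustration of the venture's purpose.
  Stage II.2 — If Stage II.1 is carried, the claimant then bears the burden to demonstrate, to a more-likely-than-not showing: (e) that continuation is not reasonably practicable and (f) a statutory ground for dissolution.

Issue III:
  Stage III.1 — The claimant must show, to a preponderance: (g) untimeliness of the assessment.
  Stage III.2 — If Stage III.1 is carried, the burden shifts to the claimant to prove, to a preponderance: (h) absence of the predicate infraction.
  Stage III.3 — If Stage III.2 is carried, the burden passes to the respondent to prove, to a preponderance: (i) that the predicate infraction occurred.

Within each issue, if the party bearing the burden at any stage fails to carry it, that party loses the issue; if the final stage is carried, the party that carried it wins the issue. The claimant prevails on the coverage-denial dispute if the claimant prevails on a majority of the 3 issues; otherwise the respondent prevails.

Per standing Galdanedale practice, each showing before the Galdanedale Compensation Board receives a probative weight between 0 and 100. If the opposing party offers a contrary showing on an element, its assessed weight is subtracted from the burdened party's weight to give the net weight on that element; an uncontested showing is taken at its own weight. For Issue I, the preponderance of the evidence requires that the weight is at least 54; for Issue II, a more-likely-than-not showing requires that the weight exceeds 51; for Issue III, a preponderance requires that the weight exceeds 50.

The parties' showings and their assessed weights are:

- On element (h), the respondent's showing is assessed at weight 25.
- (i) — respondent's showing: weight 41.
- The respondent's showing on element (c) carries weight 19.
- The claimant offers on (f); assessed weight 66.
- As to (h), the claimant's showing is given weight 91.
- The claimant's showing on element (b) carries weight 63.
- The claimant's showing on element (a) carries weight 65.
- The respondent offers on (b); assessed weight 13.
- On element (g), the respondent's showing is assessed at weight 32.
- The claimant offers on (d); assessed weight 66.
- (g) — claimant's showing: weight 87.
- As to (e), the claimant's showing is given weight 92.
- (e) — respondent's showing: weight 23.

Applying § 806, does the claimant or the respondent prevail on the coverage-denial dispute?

claimant

— Issue I —
At Stage I.1 the claimant must meet the preponderance of the evidence (weight is at least 54): on (a) the weight is 65, which does reach 54, so (a) meets the standard; on (b) the weight is 63 less the opposing 13 gives net 50, < 54, so (b) does not meet the standard.
  Stage I.1 not carried; the claimant fails its burden.
The respondent prevails on this issue.
— Issue II —
Stage II.1 (claimant, a more-likely-than-not showing, weight exceeds 51): (d) 66 > 51 — meets.
  All elements met. The claimant retains the burden for Stage II.2.
Stage II.2 (claimant, a more-likely-than-not showing, weight exceeds 51): (e) net 92−23=69 > 51 — meets; (f) 66 > 51 — meets.
  All elements met at the final stage.
All stages carried — the claimant prevails on this issue.
— Issue III —
Stage III.1 (claimant, a preponderance, weight exceeds 50): (g) net 87−32=55 > 50 — meets.
  Stage III.1 carried; the burden remains with the claimant.
Stage III.2 (claimant, a preponderance, weight exceeds 50): (h) net 91−25=66 > 50 — meets.
  The claimant carries Stage III.2; the respondent now bears the burden.
Stage III.3 (respondent, a preponderance, weight exceeds 50): (i) 41 ≤ 50 — fails.
  The respondent does not carry Stage III.3.
The analysis ends at Stage III.3; the claimant prevails on this issue.
Per-issue: Issue I → respondent; Issue II → claimant; Issue III → claimant. The claimant must prevail on a majority of issues; overall, the claimant prevails.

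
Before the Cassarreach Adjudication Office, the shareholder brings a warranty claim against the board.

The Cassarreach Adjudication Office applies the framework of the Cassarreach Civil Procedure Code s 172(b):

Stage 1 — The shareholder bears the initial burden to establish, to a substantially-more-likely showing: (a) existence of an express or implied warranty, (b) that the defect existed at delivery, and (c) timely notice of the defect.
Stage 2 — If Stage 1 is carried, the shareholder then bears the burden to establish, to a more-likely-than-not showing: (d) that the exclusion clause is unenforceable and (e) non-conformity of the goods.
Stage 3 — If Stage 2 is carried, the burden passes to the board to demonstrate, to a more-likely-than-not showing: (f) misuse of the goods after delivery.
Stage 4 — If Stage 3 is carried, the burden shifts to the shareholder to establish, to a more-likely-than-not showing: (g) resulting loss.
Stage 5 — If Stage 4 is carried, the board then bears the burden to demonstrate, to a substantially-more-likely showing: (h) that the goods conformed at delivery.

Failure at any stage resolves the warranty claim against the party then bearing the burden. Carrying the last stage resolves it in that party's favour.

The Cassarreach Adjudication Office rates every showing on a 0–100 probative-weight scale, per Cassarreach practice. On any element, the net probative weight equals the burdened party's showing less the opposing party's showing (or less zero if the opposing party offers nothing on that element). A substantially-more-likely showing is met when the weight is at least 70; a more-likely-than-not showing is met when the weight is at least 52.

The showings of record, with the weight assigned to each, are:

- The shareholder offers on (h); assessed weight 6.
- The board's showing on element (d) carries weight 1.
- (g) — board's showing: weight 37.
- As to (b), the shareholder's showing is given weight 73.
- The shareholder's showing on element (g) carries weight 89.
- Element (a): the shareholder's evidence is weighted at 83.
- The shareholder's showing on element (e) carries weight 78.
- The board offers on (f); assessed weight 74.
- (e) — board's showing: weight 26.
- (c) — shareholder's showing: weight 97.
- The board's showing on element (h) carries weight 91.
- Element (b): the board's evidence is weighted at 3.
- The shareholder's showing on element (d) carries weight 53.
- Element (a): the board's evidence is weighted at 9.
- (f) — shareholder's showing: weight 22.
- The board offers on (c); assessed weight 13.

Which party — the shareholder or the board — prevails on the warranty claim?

Stage 1 — burden on shareholder; standard: a substantially-more-likely showing (weight is at least 70).
    (a): 83 − 9 = 74 ≥ 70 [met]
    (b): 73 − 3 = 70 ≥ 70 [met]
    (c): 97 − 13 = 84 ≥ 70 [met]
  Stage 1 carried; the burden remains with the shareholder.
Stage 2 — burden on shareholder; standard: a more-likely-than-not showing (weight is at least 52).
    (d): 53 − 1 = 52 ≥ 52 [met]
    (e): 78 − 26 = 52 ≥ 52 [met]
  Stage 2 carried; the burden shifts to the board.
Stage 3 — burden on board; standard: a more-likely-than-not showing (weight is at least 52).
    (f): 74 − 22 = 52 ≥ 52 [met]
  Stage 3 is satisfied; the onus moves to the shareholder.
Stage 4 — burden on shareholder; standard: a more-likely-than-not showing (weight is at least 52).
    (g): 89 − 37 = 52 ≥ 52 [met]
  Stage 4 carried; the burden shifts to the board.
Stage 5 — burden on board; standard: a substantially-more-likely showing (weight is at least 70).
    (h): 91 − 6 = 85 ≥ 70 [met]
  All elements met at the final stage.
Every stage carried; the board prevails.

board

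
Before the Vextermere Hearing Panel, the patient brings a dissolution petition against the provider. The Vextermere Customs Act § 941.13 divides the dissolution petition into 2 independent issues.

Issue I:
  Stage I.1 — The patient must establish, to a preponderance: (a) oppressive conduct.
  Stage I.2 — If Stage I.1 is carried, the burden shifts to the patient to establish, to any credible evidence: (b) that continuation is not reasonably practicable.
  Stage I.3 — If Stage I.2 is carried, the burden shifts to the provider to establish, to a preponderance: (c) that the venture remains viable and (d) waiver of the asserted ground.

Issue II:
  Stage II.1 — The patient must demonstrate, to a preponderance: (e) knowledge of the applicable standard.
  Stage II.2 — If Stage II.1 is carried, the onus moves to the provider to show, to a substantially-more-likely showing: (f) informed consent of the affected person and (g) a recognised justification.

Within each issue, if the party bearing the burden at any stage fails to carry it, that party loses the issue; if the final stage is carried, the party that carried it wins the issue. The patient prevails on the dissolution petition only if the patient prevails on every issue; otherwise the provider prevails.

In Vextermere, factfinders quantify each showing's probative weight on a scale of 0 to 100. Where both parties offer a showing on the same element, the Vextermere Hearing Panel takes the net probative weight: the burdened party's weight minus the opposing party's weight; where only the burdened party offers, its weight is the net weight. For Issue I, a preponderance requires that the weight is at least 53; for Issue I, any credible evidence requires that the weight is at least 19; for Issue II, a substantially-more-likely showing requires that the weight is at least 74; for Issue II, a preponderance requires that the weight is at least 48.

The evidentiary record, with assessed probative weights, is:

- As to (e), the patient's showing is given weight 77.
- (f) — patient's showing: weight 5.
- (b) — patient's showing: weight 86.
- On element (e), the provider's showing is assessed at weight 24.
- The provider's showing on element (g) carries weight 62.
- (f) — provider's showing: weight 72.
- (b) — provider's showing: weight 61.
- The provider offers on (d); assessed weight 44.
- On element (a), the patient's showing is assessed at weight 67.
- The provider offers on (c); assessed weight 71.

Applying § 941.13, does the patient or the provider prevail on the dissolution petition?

patient

— Issue I —
At Stage I.1 the patient must meet a preponderance (weight is at least 53): on (a) the weight is 67, which does reach 53, so (a) meets the standard.
  All elements met. The patient retains the burden for Stage I.2.
At Stage I.2 the patient must meet any credible evidence (weight is at least 19): on (b) the weight is 86 less the opposing 61 gives net 25, ≥ 19, so (b) meets the standard.
  The patient carries Stage I.2; the provider now bears the burden.
At Stage I.3 the provider must meet a preponderance (weight is at least 53): on (c) the weight is 71, which does reach 53, so (c) meets the standard; on (d) the weight is 44, < 53, so (d) does not meet the standard.
  Stage I.3 not carried; the provider fails its burden.
The analysis ends at Stage I.3; the patient prevails on this issue.
— Issue II —
Stage II.1 — burden on patient; standard: a preponderance (weight is at least 48).
    (e): 77 − 24 = 53 ≥ 48 [met]
  Stage II.1 is satisfied; the onus moves to the provider.
Stage II.2 — burden on provider; standard: a substantially-more-likely showing (weight is at least 74).
    (f): 72 − 5 = 67 < 74 [not met]
    (g): 62 < 74 [not met]
  Stage II.2 not carried; the provider fails its burden.
The analysis ends at Stage II.2; the patient prevails on this issue.
Per-issue: Issue I → patient; Issue II → patient. The patient must prevail on every issue; overall, the patient prevails.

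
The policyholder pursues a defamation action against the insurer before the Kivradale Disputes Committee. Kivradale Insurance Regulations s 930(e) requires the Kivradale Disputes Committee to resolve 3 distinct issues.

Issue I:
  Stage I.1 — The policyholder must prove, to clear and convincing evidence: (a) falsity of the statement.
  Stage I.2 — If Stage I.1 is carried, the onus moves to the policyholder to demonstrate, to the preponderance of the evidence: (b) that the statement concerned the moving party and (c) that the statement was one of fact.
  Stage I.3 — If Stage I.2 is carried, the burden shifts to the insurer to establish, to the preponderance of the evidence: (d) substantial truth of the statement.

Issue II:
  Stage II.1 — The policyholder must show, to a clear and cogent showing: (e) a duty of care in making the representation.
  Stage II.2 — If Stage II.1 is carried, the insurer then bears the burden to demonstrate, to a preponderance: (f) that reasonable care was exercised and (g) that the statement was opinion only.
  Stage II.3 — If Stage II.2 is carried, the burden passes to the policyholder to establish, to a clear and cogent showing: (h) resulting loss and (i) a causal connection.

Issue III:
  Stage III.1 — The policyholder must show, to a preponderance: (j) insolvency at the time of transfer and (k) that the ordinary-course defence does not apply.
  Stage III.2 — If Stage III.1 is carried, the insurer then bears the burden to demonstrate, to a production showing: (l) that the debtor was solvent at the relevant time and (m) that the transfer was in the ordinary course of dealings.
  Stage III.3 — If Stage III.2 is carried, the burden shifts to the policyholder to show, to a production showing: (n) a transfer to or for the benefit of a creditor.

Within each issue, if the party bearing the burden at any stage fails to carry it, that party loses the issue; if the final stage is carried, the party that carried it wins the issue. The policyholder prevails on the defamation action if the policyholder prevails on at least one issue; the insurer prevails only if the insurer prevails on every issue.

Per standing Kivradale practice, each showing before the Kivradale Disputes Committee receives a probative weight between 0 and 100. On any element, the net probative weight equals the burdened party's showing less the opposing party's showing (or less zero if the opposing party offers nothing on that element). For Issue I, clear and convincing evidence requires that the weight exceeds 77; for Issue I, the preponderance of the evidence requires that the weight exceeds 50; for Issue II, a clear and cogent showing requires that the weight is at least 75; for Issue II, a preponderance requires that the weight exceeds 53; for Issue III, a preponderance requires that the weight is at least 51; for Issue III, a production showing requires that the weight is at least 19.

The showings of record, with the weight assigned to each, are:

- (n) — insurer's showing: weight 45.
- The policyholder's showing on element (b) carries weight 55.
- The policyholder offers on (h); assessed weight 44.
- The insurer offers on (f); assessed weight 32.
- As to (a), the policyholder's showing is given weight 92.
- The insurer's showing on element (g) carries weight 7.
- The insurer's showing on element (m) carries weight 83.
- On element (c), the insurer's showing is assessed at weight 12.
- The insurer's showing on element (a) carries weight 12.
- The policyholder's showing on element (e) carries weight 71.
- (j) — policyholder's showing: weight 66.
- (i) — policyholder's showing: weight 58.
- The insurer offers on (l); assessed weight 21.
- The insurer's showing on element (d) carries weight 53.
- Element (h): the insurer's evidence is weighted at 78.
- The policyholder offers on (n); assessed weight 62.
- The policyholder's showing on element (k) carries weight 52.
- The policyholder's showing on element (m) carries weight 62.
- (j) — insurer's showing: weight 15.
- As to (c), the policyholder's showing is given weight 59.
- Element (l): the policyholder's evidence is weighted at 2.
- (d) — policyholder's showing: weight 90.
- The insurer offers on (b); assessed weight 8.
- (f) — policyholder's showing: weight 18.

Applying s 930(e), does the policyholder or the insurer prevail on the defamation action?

— Issue I —
Stage I.1 (policyholder, clear and convincing evidence, weight exceeds 77): (a) net 92−12=80 > 77 — meets.
  All elements met. The policyholder retains the burden for Stage I.2.
Stage I.2 (policyholder, the preponderance of the evidence, weight exceeds 50): (b) net 55−8=47 ≤ 50 — fails; (c) net 59−12=47 ≤ 50 — fails.
  The policyholder does not carry Stage I.2.
The insurer prevails on this issue.
— Issue II —
At Stage II.1 the policyholder must meet a clear and cogent showing (weight is at least 75): on (e) the weight is 71, which does not reach 75, so (e) does not meet the standard.
  Not every element is met, so the policyholder fails to carry Stage II.1.
The analysis ends at Stage II.1; the insurer prevails on this issue.
— Issue III —
Stage III.1 — burden on policyholder; standard: a preponderance (weight is at least 51).
    (j): 66 − 15 = 51 ≥ 51 [met]
    (k): 52 ≥ 51 [met]
  Stage III.1 carried; the burden shifts to the insurer.
Stage III.2 — burden on insurer; standard: a production showing (weight is at least 19).
    (l): 21 − 2 = 19 ≥ 19 [met]
    (m): 83 − 62 = 21 ≥ 19 [met]
  Stage III.2 carried; the burden shifts to the policyholder.
Stage III.3 — burden on policyholder; standard: a production showing (weight is at least 19).
    (n): 62 − 45 = 17 < 19 [not met]
  Not every element is met, so the policyholder fails to carry Stage III.3.
The insurer prevails on this issue.
Per-issue: Issue I → insurer; Issue II → insurer; Issue III → insurer. The policyholder must prevail on at least one issue; overall, the insurer prevails.

insurer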